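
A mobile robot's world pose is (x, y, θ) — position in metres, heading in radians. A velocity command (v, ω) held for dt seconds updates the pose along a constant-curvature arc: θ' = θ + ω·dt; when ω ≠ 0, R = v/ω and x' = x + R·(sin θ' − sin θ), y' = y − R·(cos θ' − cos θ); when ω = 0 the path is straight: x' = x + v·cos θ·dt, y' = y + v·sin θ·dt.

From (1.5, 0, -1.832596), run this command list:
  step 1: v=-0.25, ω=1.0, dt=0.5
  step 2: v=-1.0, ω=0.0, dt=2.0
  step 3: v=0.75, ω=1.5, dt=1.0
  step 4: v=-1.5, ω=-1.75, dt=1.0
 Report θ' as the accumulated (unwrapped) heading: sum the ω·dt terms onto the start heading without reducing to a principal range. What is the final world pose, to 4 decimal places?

step 1: θ'=-1.3326 (R=-0.2500) → pose (1.5015, 0.1237, -1.3326)
step 2: θ'=-1.3326 (straight) → pose (1.0296, 2.0672, -1.3326)
step 3: θ'=0.1674 (R=0.5000) → pose (1.5987, 1.6922, 0.1674)
step 4: θ'=-1.5826 (R=0.8571) → pose (0.5988, 2.5475, -1.5826)

(0.5988, 2.5475, -1.5826)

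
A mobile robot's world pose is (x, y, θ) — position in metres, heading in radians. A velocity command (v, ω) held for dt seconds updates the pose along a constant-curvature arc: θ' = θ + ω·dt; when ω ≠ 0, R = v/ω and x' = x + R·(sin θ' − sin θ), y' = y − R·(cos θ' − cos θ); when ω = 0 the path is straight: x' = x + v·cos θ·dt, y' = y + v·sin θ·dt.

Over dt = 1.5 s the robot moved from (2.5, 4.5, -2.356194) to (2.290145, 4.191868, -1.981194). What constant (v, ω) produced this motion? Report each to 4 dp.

Δθ = -1.981194 − -2.356194 = 0.375000
ω = Δθ/dt = 0.375000/1.5 = 0.2500
R = −Δy/(cos θ' − cos θ) = 1.0000
v = R·ω = 1.0000·0.2500 = 0.2500

v = 0.2500, ω = 0.2500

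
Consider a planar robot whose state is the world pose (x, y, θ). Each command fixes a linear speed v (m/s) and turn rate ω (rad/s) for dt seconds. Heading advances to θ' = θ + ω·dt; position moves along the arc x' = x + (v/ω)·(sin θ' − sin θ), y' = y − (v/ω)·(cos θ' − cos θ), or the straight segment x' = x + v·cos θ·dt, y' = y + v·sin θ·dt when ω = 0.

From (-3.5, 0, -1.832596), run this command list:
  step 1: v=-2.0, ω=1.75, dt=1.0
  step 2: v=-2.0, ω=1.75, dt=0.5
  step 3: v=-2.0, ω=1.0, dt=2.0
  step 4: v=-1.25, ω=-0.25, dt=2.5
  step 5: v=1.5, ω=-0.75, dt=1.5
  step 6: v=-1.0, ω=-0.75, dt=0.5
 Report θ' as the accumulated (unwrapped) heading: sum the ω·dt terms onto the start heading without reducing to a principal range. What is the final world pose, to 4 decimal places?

(-2.6513, -2.3175, 0.6674)

step 1: θ'=-0.0826 (R=-1.1429) → pose (-4.5096, 1.4348, -0.0826)
step 2: θ'=0.7924 (R=-1.1429) → pose (-5.4177, 1.0982, 0.7924)
step 3: θ'=2.7924 (R=-2.0000) → pose (-4.6779, -2.1853, 2.7924)
step 4: θ'=2.1674 (R=5.0000) → pose (-2.2523, -4.0744, 2.1674)
step 5: θ'=1.0424 (R=-2.0000) → pose (-2.3251, -1.9424, 1.0424)
step 6: θ'=0.6674 (R=1.3333) → pose (-2.6513, -2.3175, 0.6674)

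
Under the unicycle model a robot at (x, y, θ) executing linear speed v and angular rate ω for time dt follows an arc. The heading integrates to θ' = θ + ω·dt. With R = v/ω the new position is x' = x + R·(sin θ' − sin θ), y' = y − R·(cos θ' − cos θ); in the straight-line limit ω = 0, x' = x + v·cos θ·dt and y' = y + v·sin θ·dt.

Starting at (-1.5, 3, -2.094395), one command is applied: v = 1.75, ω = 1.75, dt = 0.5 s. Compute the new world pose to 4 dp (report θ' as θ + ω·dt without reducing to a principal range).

(-1.5729, 2.1558, -1.2194)

θ' = -2.0944 + 1.75·0.5 = -1.2194
R = v/ω = 1.75/1.75 = 1.0000
x' = -1.5 + 1.0000·(sin -1.2194 − sin -2.0944) = -1.5729
y' = 3 − 1.0000·(cos -1.2194 − cos -2.0944) = 2.1558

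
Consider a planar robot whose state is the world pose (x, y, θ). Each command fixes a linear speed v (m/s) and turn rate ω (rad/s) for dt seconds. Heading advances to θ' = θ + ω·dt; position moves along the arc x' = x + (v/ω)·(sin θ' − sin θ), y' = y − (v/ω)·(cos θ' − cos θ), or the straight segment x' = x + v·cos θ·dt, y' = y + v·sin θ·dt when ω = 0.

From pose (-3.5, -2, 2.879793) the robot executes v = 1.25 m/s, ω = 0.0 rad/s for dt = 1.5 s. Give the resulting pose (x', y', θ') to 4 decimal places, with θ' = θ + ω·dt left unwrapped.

θ' = 2.8798 + 0.0·1.5 = 2.8798
ω = 0 → straight: x' = -3.5 + 1.25·cos(2.8798)·1.5 = -5.3111
y' = -2 + 1.25·sin(2.8798)·1.5 = -1.5147

(-5.3111, -1.5147, 2.8798)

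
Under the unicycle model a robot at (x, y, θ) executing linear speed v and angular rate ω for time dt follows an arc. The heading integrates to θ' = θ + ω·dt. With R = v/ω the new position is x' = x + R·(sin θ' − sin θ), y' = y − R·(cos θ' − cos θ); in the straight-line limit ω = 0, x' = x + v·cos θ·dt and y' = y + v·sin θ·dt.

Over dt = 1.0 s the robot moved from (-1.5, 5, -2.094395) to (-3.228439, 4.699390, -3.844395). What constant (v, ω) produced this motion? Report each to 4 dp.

Δθ = -3.844395 − -2.094395 = -1.750000
ω = Δθ/dt = -1.750000/1.0 = -1.7500
R = Δx/(sin θ' − sin θ) = -1.1429
v = R·ω = -1.1429·-1.7500 = 2.0000

v = 2.0000, ω = -1.7500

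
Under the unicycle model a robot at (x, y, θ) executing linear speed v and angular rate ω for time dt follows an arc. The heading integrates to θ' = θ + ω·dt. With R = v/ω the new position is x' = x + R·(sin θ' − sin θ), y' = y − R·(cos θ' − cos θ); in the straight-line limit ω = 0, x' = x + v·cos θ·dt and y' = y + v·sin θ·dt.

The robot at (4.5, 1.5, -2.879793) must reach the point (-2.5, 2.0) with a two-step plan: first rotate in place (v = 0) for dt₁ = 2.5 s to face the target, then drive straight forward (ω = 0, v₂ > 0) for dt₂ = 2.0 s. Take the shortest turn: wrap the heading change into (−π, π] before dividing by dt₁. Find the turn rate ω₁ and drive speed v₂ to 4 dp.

ω₁ = -0.1332, v₂ = 3.5089

heading to target = atan2(2−1.5, -2.5−4.5) = 3.0703
Δθ = wrap(3.0703 − -2.8798) = -0.3331; ω₁ = Δθ/dt₁ = -0.1332
distance = √((-2.5−4.5)² + (2−1.5)²) = 7.0178; v₂ = distance/dt₂ = 3.5089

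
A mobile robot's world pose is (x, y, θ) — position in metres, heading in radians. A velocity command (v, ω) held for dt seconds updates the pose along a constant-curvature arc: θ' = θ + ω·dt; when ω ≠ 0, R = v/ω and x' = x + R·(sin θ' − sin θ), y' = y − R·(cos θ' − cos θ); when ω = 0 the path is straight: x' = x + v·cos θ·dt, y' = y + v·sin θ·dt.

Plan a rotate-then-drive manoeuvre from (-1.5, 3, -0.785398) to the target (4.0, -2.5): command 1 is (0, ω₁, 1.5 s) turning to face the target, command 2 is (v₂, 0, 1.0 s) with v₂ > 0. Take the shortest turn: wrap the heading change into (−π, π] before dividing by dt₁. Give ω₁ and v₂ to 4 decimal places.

heading to target = atan2(-2.5−3, 4−-1.5) = -0.7854
Δθ = wrap(-0.7854 − -0.7854) = 0.0000; ω₁ = Δθ/dt₁ = 0.0000
distance = √((4−-1.5)² + (-2.5−3)²) = 7.7782; v₂ = distance/dt₂ = 7.7782

ω₁ = 0.0000, v₂ = 7.7782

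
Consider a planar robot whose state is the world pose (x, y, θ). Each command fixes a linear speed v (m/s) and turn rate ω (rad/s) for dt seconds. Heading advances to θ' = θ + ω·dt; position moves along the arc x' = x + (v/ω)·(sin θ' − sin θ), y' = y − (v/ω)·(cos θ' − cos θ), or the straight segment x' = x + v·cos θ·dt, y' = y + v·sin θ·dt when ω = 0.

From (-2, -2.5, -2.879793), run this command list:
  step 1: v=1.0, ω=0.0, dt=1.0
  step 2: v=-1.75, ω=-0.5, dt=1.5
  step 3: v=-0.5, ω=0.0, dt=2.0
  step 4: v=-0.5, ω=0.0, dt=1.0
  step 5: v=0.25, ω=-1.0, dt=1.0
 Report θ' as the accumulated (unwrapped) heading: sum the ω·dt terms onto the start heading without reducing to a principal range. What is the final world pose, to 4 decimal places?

step 1: θ'=-2.8798 (straight) → pose (-2.9659, -2.7588, -2.8798)
step 2: θ'=-3.6298 (R=3.5000) → pose (-0.4184, -3.0484, -3.6298)
step 3: θ'=-3.6298 (straight) → pose (0.4648, -3.5175, -3.6298)
step 4: θ'=-3.6298 (straight) → pose (0.9063, -3.7520, -3.6298)
step 5: θ'=-4.6298 (R=-0.2500) → pose (0.7745, -3.5518, -4.6298)

(0.7745, -3.5518, -4.6298)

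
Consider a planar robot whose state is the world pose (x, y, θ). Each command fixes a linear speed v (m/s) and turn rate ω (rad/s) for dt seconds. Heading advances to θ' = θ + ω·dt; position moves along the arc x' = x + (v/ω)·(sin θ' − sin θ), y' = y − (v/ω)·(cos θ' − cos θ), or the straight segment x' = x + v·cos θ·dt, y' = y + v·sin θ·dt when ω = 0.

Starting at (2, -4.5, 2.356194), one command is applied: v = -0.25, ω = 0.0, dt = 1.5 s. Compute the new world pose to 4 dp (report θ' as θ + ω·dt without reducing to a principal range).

θ' = 2.3562 + 0.0·1.5 = 2.3562
ω = 0 → straight: x' = 2 + -0.25·cos(2.3562)·1.5 = 2.2652
y' = -4.5 + -0.25·sin(2.3562)·1.5 = -4.7652

(2.2652, -4.7652, 2.3562)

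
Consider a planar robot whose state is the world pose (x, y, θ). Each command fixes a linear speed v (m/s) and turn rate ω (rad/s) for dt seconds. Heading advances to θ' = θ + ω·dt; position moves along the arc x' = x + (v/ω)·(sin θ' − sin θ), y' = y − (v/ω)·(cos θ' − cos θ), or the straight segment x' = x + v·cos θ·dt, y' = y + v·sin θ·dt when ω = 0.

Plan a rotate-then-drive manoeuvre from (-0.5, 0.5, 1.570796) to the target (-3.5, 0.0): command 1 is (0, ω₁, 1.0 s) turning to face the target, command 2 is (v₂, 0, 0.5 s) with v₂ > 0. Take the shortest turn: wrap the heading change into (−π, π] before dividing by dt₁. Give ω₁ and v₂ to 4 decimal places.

ω₁ = 1.7359, v₂ = 6.0828

heading to target = atan2(0−0.5, -3.5−-0.5) = -2.9764
Δθ = wrap(-2.9764 − 1.5708) = 1.7359; ω₁ = Δθ/dt₁ = 1.7359
distance = √((-3.5−-0.5)² + (0−0.5)²) = 3.0414; v₂ = distance/dt₂ = 6.0828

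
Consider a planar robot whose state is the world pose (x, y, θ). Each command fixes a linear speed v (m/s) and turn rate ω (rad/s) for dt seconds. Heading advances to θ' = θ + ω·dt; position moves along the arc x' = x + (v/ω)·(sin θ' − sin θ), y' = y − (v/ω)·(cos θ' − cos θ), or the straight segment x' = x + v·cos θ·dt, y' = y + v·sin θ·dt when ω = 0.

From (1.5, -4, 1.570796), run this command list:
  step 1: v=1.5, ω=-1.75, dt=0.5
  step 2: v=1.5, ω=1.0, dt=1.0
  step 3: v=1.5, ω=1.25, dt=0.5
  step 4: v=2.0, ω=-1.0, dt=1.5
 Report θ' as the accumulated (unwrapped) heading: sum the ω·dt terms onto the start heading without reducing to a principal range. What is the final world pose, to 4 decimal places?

step 1: θ'=0.6958 (R=-0.8571) → pose (1.8077, -3.3421, 0.6958)
step 2: θ'=1.6958 (R=1.5000) → pose (2.3345, -2.0038, 1.6958)
step 3: θ'=2.3208 (R=1.2000) → pose (2.0219, -1.3354, 2.3208)
step 4: θ'=0.8208 (R=-2.0000) → pose (2.0219, 1.3911, 0.8208)

(2.0219, 1.3911, 0.8208)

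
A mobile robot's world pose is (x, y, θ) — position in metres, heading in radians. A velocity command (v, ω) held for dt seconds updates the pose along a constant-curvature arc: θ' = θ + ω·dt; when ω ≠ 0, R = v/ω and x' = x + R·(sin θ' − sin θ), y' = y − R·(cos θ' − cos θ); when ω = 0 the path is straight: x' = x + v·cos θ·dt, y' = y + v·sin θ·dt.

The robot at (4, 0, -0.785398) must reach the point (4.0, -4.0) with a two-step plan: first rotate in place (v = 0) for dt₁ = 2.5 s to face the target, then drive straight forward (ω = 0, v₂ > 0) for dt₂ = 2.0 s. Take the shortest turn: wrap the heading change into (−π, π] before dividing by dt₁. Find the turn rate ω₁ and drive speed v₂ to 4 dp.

ω₁ = -0.3142, v₂ = 2.0000

heading to target = atan2(-4−0, 4−4) = -1.5708
Δθ = wrap(-1.5708 − -0.7854) = -0.7854; ω₁ = Δθ/dt₁ = -0.3142
distance = √((4−4)² + (-4−0)²) = 4.0000; v₂ = distance/dt₂ = 2.0000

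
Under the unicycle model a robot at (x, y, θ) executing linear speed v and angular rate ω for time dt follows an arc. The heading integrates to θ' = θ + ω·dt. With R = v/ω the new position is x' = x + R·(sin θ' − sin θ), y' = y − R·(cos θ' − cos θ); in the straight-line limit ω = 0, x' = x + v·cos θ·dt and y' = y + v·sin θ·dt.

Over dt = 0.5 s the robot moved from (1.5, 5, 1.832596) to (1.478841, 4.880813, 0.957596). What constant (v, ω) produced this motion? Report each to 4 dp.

Δθ = 0.957596 − 1.832596 = -0.875000
ω = Δθ/dt = -0.875000/0.5 = -1.7500
R = −Δy/(cos θ' − cos θ) = 0.1429
v = R·ω = 0.1429·-1.7500 = -0.2500

v = -0.2500, ω = -1.7500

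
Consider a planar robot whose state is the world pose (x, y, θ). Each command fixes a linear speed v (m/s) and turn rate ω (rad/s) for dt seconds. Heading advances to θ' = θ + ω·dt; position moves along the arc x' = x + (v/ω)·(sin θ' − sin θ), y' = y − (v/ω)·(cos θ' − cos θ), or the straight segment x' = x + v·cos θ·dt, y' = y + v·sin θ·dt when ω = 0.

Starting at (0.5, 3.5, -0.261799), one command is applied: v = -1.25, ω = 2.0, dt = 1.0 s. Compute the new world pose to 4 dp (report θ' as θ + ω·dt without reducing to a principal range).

(-0.2780, 2.7922, 1.7382)

θ' = -0.2618 + 2.0·1.0 = 1.7382
R = v/ω = -1.25/2.0 = -0.6250
x' = 0.5 + -0.6250·(sin 1.7382 − sin -0.2618) = -0.2780
y' = 3.5 − -0.6250·(cos 1.7382 − cos -0.2618) = 2.7922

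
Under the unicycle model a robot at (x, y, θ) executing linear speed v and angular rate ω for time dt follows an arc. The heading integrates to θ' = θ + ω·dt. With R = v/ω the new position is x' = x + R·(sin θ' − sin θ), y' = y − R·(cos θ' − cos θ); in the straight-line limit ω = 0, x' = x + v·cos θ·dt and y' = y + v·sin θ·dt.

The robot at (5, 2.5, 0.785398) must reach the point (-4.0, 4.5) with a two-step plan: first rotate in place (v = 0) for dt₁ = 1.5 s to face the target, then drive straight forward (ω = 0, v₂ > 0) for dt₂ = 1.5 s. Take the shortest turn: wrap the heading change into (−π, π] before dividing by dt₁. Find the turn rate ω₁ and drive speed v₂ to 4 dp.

ω₁ = 1.4250, v₂ = 6.1464

heading to target = atan2(4.5−2.5, -4−5) = 2.9229
Δθ = wrap(2.9229 − 0.7854) = 2.1375; ω₁ = Δθ/dt₁ = 1.4250
distance = √((-4−5)² + (4.5−2.5)²) = 9.2195; v₂ = distance/dt₂ = 6.1464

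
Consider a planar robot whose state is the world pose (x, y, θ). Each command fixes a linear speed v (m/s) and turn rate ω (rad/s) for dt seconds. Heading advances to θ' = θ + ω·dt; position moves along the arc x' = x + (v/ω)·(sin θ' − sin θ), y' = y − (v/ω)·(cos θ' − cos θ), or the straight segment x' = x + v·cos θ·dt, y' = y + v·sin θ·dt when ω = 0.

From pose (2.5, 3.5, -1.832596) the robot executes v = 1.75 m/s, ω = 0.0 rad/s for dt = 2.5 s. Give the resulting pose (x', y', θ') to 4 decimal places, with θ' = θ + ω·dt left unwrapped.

(1.3677, -0.7259, -1.8326)

θ' = -1.8326 + 0.0·2.5 = -1.8326
ω = 0 → straight: x' = 2.5 + 1.75·cos(-1.8326)·2.5 = 1.3677
y' = 3.5 + 1.75·sin(-1.8326)·2.5 = -0.7259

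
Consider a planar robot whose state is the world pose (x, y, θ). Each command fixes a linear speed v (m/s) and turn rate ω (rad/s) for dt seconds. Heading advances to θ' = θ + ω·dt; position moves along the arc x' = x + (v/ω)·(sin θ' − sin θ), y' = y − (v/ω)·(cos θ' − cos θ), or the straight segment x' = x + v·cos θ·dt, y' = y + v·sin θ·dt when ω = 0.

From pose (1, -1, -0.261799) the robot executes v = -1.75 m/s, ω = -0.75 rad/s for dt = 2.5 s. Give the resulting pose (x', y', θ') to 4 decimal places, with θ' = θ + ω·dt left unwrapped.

θ' = -0.2618 + -0.75·2.5 = -2.1368
R = v/ω = -1.75/-0.75 = 2.3333
x' = 1 + 2.3333·(sin -2.1368 − sin -0.2618) = -0.3655
y' = -1 − 2.3333·(cos -2.1368 − cos -0.2618) = 2.5051

(-0.3655, 2.5051, -2.1368)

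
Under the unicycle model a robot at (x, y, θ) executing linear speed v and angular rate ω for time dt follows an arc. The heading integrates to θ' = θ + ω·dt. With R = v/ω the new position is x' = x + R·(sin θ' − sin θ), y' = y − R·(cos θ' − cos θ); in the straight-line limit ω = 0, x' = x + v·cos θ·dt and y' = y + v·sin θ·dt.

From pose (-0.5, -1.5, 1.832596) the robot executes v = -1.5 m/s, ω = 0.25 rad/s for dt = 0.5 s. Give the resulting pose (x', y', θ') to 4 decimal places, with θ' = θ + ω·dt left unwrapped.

θ' = 1.8326 + 0.25·0.5 = 1.9576
R = v/ω = -1.5/0.25 = -6.0000
x' = -0.5 + -6.0000·(sin 1.9576 − sin 1.8326) = -0.2612
y' = -1.5 − -6.0000·(cos 1.9576 − cos 1.8326) = -2.2104

(-0.2612, -2.2104, 1.9576)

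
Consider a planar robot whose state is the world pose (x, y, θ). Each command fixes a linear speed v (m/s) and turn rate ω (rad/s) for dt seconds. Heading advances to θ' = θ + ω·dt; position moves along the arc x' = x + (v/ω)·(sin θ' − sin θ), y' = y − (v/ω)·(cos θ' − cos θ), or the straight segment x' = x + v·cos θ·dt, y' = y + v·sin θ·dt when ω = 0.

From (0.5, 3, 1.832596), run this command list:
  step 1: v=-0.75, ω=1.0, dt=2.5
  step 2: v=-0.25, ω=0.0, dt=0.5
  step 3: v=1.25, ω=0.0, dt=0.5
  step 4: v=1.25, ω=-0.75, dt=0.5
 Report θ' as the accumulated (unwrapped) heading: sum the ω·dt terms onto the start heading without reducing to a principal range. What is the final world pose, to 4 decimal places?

(1.4018, 1.9277, 3.9576)

step 1: θ'=4.3326 (R=-0.7500) → pose (1.9210, 2.9161, 4.3326)
step 2: θ'=4.3326 (straight) → pose (1.9673, 3.0322, 4.3326)
step 3: θ'=4.3326 (straight) → pose (1.7356, 2.4517, 4.3326)
step 4: θ'=3.9576 (R=-1.6667) → pose (1.4018, 1.9277, 3.9576)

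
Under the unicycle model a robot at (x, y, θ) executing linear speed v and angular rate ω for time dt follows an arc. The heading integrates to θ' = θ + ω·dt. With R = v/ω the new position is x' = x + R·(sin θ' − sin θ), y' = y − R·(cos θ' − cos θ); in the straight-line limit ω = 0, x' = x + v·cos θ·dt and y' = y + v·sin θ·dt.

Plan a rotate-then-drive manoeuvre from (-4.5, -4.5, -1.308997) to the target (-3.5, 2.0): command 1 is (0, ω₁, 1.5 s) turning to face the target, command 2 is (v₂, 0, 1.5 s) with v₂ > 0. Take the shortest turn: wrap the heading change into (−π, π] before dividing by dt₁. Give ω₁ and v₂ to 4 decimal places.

ω₁ = 1.8181, v₂ = 4.3843

heading to target = atan2(2−-4.5, -3.5−-4.5) = 1.4181
Δθ = wrap(1.4181 − -1.3090) = 2.7271; ω₁ = Δθ/dt₁ = 1.8181
distance = √((-3.5−-4.5)² + (2−-4.5)²) = 6.5765; v₂ = distance/dt₂ = 4.3843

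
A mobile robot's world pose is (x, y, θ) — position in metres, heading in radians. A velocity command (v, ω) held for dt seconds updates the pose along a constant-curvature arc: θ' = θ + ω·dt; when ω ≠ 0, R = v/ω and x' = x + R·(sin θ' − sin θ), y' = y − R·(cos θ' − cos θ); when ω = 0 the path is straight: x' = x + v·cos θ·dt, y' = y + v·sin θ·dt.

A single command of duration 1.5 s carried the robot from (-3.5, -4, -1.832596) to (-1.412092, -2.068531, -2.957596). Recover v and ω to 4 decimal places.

v = -2.0000, ω = -0.7500

Δθ = -2.957596 − -1.832596 = -1.125000
ω = Δθ/dt = -1.125000/1.5 = -0.7500
R = Δx/(sin θ' − sin θ) = 2.6667
v = R·ω = 2.6667·-0.7500 = -2.0000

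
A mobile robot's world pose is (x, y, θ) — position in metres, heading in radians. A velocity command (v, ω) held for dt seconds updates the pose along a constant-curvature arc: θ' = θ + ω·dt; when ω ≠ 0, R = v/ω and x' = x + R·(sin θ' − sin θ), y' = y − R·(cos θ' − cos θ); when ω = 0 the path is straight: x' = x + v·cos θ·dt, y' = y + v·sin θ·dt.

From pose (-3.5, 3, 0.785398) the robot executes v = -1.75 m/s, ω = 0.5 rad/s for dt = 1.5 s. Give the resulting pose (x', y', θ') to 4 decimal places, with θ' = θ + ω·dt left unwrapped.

θ' = 0.7854 + 0.5·1.5 = 1.5354
R = v/ω = -1.75/0.5 = -3.5000
x' = -3.5 + -3.5000·(sin 1.5354 − sin 0.7854) = -4.5229
y' = 3 − -3.5000·(cos 1.5354 − cos 0.7854) = 0.6490

(-4.5229, 0.6490, 1.5354)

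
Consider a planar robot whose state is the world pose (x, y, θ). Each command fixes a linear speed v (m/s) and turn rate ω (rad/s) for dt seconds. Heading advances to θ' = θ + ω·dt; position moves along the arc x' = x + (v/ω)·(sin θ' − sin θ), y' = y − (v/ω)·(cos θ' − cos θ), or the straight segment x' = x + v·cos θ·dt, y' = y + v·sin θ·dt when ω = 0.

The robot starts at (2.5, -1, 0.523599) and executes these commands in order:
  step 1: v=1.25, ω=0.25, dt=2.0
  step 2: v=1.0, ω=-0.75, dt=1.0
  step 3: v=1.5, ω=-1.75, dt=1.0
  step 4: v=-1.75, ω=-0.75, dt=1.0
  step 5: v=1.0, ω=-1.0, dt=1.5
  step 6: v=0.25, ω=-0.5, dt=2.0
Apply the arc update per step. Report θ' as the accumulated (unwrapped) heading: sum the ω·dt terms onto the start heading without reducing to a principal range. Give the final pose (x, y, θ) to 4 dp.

step 1: θ'=1.0236 (R=5.0000) → pose (4.2699, 0.7286, 1.0236)
step 2: θ'=0.2736 (R=-1.3333) → pose (5.0483, 1.3187, 0.2736)
step 3: θ'=-1.4764 (R=-0.8571) → pose (6.1332, 0.5742, -1.4764)
step 4: θ'=-2.2264 (R=2.3333) → pose (6.6066, 2.2166, -2.2264)
step 5: θ'=-3.7264 (R=-1.0000) → pose (5.2619, 1.9924, -3.7264)
step 6: θ'=-4.7264 (R=-0.5000) → pose (5.0379, 2.4163, -4.7264)

(5.0379, 2.4163, -4.7264)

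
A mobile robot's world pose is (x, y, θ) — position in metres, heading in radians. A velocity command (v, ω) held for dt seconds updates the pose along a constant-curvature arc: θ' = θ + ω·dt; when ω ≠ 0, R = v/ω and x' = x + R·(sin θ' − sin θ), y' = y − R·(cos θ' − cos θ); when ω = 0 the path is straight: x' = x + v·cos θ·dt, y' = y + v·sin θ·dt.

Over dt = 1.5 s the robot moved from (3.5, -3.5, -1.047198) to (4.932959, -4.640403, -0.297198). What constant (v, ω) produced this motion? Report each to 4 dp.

v = 1.2500, ω = 0.5000

Δθ = -0.297198 − -1.047198 = 0.750000
ω = Δθ/dt = 0.750000/1.5 = 0.5000
R = Δx/(sin θ' − sin θ) = 2.5000
v = R·ω = 2.5000·0.5000 = 1.2500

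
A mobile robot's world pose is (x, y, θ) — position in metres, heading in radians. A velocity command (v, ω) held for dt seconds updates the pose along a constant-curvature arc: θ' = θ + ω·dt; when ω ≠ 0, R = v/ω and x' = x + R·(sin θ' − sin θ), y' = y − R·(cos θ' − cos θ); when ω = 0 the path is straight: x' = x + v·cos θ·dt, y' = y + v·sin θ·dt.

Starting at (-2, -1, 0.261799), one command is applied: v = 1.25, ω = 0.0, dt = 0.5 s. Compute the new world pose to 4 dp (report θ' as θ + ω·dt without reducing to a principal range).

θ' = 0.2618 + 0.0·0.5 = 0.2618
ω = 0 → straight: x' = -2 + 1.25·cos(0.2618)·0.5 = -1.3963
y' = -1 + 1.25·sin(0.2618)·0.5 = -0.8382

(-1.3963, -0.8382, 0.2618)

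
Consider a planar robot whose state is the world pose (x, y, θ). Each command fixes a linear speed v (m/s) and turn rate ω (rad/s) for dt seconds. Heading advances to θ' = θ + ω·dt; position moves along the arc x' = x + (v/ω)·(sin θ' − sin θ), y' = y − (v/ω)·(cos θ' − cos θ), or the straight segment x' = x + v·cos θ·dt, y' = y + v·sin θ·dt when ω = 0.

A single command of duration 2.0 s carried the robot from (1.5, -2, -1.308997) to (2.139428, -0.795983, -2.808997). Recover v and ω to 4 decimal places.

Δθ = -2.808997 − -1.308997 = -1.500000
ω = Δθ/dt = -1.500000/2.0 = -0.7500
R = −Δy/(cos θ' − cos θ) = 1.0000
v = R·ω = 1.0000·-0.7500 = -0.7500

v = -0.7500, ω = -0.7500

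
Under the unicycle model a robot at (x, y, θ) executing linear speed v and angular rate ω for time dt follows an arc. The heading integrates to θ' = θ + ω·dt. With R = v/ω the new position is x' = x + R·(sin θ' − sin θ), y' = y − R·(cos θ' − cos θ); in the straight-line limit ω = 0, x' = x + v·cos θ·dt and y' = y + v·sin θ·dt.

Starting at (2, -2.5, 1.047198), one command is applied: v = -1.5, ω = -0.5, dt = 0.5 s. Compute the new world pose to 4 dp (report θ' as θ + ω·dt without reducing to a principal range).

θ' = 1.0472 + -0.5·0.5 = 0.7972
R = v/ω = -1.5/-0.5 = 3.0000
x' = 2 + 3.0000·(sin 0.7972 − sin 1.0472) = 1.5481
y' = -2.5 − 3.0000·(cos 0.7972 − cos 1.0472) = -3.0961

(1.5481, -3.0961, 0.7972)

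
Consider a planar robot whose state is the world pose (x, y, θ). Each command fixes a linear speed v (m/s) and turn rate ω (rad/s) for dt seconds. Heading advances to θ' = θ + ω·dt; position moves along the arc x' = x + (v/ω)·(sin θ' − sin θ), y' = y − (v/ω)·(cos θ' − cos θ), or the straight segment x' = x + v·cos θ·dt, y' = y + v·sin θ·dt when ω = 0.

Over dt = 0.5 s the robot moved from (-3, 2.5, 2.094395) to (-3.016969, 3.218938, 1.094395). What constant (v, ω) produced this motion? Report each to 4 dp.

v = 1.5000, ω = -2.0000

Δθ = 1.094395 − 2.094395 = -1.000000
ω = Δθ/dt = -1.000000/0.5 = -2.0000
R = −Δy/(cos θ' − cos θ) = -0.7500
v = R·ω = -0.7500·-2.0000 = 1.5000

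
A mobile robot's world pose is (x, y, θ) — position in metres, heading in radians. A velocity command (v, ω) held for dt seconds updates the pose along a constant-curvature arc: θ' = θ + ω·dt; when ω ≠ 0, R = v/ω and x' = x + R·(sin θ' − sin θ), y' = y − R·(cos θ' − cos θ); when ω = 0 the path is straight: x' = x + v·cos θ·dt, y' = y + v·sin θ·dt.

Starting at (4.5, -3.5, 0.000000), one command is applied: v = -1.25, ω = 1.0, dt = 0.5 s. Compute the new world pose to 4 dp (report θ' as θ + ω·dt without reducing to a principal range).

θ' = 0.0000 + 1.0·0.5 = 0.5000
R = v/ω = -1.25/1.0 = -1.2500
x' = 4.5 + -1.2500·(sin 0.5000 − sin 0.0000) = 3.9007
y' = -3.5 − -1.2500·(cos 0.5000 − cos 0.0000) = -3.6530

(3.9007, -3.6530, 0.5000)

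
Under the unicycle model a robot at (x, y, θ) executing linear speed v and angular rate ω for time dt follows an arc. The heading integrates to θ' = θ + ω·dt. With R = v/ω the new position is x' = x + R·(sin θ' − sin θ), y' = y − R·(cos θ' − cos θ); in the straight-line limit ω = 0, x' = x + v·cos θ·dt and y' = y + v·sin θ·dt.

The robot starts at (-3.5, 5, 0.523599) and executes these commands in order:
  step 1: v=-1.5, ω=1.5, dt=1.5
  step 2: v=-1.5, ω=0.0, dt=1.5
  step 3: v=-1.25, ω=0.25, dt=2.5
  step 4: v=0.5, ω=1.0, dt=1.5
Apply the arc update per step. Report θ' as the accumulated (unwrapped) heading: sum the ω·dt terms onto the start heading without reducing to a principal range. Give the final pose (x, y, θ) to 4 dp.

step 1: θ'=2.7736 (R=-1.0000) → pose (-3.3597, 3.2009, 2.7736)
step 2: θ'=2.7736 (straight) → pose (-1.2604, 2.3915, 2.7736)
step 3: θ'=3.3986 (R=-5.0000) → pose (1.8093, 2.2210, 3.3986)
step 4: θ'=4.8986 (R=0.5000) → pose (1.4450, 1.6448, 4.8986)

(1.4450, 1.6448, 4.8986)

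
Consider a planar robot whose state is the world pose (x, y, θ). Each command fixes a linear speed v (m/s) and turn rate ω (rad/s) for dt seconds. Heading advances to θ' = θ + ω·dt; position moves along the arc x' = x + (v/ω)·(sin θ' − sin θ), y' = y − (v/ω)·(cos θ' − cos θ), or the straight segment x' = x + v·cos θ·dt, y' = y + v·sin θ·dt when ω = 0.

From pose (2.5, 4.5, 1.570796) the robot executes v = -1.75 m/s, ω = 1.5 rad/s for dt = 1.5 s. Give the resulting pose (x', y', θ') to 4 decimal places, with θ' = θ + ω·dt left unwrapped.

(4.3995, 3.5922, 3.8208)

θ' = 1.5708 + 1.5·1.5 = 3.8208
R = v/ω = -1.75/1.5 = -1.1667
x' = 2.5 + -1.1667·(sin 3.8208 − sin 1.5708) = 4.3995
y' = 4.5 − -1.1667·(cos 3.8208 − cos 1.5708) = 3.5922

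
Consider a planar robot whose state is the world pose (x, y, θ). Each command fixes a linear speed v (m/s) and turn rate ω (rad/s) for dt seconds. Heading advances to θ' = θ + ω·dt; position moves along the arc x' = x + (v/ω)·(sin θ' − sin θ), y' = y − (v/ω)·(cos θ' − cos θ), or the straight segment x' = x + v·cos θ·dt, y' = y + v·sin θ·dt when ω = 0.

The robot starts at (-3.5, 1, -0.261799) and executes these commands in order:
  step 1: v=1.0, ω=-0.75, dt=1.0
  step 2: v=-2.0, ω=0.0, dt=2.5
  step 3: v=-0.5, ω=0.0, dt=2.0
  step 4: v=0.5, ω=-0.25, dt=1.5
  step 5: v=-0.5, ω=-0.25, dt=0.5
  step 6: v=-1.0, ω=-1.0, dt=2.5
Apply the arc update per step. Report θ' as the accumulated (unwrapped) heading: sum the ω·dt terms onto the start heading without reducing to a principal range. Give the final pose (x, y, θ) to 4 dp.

(-3.8936, 5.7628, -4.0118)

step 1: θ'=-1.0118 (R=-1.3333) → pose (-2.7147, 0.4192, -1.0118)
step 2: θ'=-1.0118 (straight) → pose (-5.3664, 4.6582, -1.0118)
step 3: θ'=-1.0118 (straight) → pose (-5.8967, 5.5059, -1.0118)
step 4: θ'=-1.3868 (R=-2.0000) → pose (-5.6261, 4.8112, -1.3868)
step 5: θ'=-1.5118 (R=2.0000) → pose (-5.6563, 5.0592, -1.5118)
step 6: θ'=-4.0118 (R=1.0000) → pose (-3.8936, 5.7628, -4.0118)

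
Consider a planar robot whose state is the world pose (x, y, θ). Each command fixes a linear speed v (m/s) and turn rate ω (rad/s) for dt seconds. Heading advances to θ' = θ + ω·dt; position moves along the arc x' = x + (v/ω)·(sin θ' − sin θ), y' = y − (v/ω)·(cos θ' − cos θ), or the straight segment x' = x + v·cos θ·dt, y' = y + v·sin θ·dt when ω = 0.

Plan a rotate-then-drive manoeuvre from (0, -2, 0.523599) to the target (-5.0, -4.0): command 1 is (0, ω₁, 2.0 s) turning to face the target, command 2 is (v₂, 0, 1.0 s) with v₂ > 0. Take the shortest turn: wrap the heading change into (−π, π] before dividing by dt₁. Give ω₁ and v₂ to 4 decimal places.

heading to target = atan2(-4−-2, -5−0) = -2.7611
Δθ = wrap(-2.7611 − 0.5236) = 2.9985; ω₁ = Δθ/dt₁ = 1.4993
distance = √((-5−0)² + (-4−-2)²) = 5.3852; v₂ = distance/dt₂ = 5.3852

ω₁ = 1.4993, v₂ = 5.3852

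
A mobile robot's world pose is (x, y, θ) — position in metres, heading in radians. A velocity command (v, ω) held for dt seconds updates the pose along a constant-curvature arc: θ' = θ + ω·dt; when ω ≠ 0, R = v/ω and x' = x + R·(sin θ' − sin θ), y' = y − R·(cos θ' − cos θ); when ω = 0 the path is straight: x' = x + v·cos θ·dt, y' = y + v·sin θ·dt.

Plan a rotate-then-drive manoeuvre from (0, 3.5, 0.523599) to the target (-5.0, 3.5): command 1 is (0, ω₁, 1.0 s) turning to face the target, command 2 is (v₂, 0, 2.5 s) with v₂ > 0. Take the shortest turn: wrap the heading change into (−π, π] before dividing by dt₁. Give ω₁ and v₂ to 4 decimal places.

heading to target = atan2(3.5−3.5, -5−0) = 3.1416
Δθ = wrap(3.1416 − 0.5236) = 2.6180; ω₁ = Δθ/dt₁ = 2.6180
distance = √((-5−0)² + (3.5−3.5)²) = 5.0000; v₂ = distance/dt₂ = 2.0000

ω₁ = 2.6180, v₂ = 2.0000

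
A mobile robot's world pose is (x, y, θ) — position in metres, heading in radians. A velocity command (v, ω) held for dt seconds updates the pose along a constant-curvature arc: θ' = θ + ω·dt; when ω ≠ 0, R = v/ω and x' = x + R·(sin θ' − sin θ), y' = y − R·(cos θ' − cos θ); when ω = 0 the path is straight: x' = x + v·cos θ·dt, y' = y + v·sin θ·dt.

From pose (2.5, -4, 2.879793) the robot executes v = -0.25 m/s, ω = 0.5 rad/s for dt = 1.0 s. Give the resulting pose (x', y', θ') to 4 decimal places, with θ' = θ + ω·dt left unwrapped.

θ' = 2.8798 + 0.5·1.0 = 3.3798
R = v/ω = -0.25/0.5 = -0.5000
x' = 2.5 + -0.5000·(sin 3.3798 − sin 2.8798) = 2.7474
y' = -4 − -0.5000·(cos 3.3798 − cos 2.8798) = -4.0029

(2.7474, -4.0029, 3.3798)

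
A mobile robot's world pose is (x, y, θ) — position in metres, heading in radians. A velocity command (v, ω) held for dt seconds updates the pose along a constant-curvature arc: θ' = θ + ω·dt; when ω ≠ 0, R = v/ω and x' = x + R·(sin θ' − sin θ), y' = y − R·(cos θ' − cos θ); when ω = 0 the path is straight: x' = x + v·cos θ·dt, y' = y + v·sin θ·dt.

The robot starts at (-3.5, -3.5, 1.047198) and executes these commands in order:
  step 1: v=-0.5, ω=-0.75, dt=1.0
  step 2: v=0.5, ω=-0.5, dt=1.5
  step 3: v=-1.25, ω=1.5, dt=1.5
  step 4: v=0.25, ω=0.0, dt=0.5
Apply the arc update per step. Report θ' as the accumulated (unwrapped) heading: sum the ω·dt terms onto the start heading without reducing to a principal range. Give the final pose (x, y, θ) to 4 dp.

step 1: θ'=0.2972 (R=0.6667) → pose (-3.8821, -3.8041, 0.2972)
step 2: θ'=-0.4528 (R=-1.0000) → pose (-3.1518, -3.8610, -0.4528)
step 3: θ'=1.7972 (R=-0.8333) → pose (-4.3284, -4.7975, 1.7972)
step 4: θ'=1.7972 (straight) → pose (-4.3565, -4.6756, 1.7972)

(-4.3565, -4.6756, 1.7972)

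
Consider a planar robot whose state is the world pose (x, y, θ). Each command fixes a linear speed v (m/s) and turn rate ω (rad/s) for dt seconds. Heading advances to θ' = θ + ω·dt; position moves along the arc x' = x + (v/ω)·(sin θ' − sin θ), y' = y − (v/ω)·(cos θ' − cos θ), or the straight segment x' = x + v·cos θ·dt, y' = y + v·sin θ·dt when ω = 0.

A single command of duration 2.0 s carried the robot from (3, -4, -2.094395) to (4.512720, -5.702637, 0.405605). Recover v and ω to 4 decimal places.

Δθ = 0.405605 − -2.094395 = 2.500000
ω = Δθ/dt = 2.500000/2.0 = 1.2500
R = −Δy/(cos θ' − cos θ) = 1.2000
v = R·ω = 1.2000·1.2500 = 1.5000

v = 1.5000, ω = 1.2500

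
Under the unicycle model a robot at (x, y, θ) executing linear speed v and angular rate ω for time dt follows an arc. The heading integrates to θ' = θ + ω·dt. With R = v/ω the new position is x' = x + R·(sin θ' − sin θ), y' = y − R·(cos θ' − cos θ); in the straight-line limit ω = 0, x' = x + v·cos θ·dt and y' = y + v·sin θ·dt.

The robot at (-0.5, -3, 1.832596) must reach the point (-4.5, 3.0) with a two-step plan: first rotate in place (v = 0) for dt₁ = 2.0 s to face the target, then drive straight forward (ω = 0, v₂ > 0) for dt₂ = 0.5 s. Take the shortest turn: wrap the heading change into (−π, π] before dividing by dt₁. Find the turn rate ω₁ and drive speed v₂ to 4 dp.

heading to target = atan2(3−-3, -4.5−-0.5) = 2.1588
Δθ = wrap(2.1588 − 1.8326) = 0.3262; ω₁ = Δθ/dt₁ = 0.1631
distance = √((-4.5−-0.5)² + (3−-3)²) = 7.2111; v₂ = distance/dt₂ = 14.4222

ω₁ = 0.1631, v₂ = 14.4222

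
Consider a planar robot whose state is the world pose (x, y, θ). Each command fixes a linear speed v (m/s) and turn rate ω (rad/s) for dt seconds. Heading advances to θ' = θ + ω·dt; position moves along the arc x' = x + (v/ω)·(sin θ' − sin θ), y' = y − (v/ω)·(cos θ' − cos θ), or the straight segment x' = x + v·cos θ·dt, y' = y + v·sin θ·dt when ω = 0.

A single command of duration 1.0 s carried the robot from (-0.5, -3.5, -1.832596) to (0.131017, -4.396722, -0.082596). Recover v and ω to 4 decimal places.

Δθ = -0.082596 − -1.832596 = 1.750000
ω = Δθ/dt = 1.750000/1.0 = 1.7500
R = −Δy/(cos θ' − cos θ) = 0.7143
v = R·ω = 0.7143·1.7500 = 1.2500

v = 1.2500, ω = 1.7500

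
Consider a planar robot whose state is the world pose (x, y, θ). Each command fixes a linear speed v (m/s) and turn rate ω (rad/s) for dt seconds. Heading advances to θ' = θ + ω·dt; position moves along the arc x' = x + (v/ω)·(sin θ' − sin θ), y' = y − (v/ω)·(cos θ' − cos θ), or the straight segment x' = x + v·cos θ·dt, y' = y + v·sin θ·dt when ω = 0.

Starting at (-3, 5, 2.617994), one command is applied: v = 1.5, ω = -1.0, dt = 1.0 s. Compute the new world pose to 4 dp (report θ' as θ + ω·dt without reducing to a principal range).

θ' = 2.6180 + -1.0·1.0 = 1.6180
R = v/ω = 1.5/-1.0 = -1.5000
x' = -3 + -1.5000·(sin 1.6180 − sin 2.6180) = -3.7483
y' = 5 − -1.5000·(cos 1.6180 − cos 2.6180) = 6.2283

(-3.7483, 6.2283, 1.6180)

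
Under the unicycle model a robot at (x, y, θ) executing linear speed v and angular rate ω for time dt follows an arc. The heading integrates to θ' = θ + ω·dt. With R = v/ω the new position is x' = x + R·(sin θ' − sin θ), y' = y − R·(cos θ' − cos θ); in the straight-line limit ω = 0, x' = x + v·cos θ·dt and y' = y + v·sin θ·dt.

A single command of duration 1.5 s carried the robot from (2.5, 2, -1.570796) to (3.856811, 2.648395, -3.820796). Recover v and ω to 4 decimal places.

Δθ = -3.820796 − -1.570796 = -2.250000
ω = Δθ/dt = -2.250000/1.5 = -1.5000
R = Δx/(sin θ' − sin θ) = 0.8333
v = R·ω = 0.8333·-1.5000 = -1.2500

v = -1.2500, ω = -1.5000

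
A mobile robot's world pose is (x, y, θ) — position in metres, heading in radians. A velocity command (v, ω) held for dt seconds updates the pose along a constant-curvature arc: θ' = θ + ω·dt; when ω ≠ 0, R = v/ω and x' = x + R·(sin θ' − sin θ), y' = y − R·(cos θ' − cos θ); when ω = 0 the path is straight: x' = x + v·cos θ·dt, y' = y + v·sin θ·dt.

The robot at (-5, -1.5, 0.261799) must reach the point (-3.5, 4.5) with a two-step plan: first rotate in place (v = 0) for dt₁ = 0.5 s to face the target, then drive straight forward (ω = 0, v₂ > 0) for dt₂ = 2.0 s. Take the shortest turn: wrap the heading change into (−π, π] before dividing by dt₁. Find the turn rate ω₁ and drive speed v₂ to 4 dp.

heading to target = atan2(4.5−-1.5, -3.5−-5) = 1.3258
Δθ = wrap(1.3258 − 0.2618) = 1.0640; ω₁ = Δθ/dt₁ = 2.1280
distance = √((-3.5−-5)² + (4.5−-1.5)²) = 6.1847; v₂ = distance/dt₂ = 3.0923

ω₁ = 2.1280, v₂ = 3.0923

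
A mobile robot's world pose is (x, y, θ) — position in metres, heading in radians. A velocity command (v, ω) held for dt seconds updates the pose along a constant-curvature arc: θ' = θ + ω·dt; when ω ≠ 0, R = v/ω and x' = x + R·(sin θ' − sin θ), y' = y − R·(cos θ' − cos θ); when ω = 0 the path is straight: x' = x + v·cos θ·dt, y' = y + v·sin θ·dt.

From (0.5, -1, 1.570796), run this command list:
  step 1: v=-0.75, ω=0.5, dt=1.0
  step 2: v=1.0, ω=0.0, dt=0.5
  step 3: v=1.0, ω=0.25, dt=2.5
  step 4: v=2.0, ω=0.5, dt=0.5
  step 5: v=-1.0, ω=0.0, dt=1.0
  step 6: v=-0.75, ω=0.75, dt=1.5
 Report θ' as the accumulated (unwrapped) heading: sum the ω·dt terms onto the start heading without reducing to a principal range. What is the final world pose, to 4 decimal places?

step 1: θ'=2.0708 (R=-1.5000) → pose (0.6836, -1.7191, 2.0708)
step 2: θ'=2.0708 (straight) → pose (0.4439, -1.2803, 2.0708)
step 3: θ'=2.6958 (R=4.0000) → pose (-1.3417, 0.4110, 2.6958)
step 4: θ'=2.9458 (R=4.0000) → pose (-2.2882, 0.7255, 2.9458)
step 5: θ'=2.9458 (straight) → pose (-1.3073, 0.5310, 2.9458)
step 6: θ'=4.0708 (R=-1.0000) → pose (-0.3116, 0.9134, 4.0708)

(-0.3116, 0.9134, 4.0708)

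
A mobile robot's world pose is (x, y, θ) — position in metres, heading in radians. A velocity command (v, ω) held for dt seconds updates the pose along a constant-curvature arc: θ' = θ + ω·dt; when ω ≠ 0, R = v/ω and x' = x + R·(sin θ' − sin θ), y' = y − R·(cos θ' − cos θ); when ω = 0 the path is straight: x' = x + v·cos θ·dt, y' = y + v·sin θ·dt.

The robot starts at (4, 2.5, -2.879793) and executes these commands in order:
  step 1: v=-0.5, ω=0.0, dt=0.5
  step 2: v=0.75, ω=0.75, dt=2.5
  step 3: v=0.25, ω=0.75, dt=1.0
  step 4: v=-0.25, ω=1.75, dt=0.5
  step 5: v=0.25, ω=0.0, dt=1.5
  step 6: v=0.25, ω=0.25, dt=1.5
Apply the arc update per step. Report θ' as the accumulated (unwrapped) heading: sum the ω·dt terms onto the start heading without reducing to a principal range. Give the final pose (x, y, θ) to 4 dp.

step 1: θ'=-2.8798 (straight) → pose (4.2415, 2.5647, -2.8798)
step 2: θ'=-1.0048 (R=1.0000) → pose (3.6562, 1.0625, -1.0048)
step 3: θ'=-0.2548 (R=0.3333) → pose (3.8536, 0.9187, -0.2548)
step 4: θ'=0.6202 (R=-0.1429) → pose (3.7345, 0.8967, 0.6202)
step 5: θ'=0.6202 (straight) → pose (4.0397, 1.1147, 0.6202)
step 6: θ'=0.9952 (R=1.0000) → pose (4.2974, 1.3841, 0.9952)

(4.2974, 1.3841, 0.9952)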